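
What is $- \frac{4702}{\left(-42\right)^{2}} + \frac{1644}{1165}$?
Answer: $- \frac{1288907}{1027530} \approx -1.2544$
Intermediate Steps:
$- \frac{4702}{\left(-42\right)^{2}} + \frac{1644}{1165} = - \frac{4702}{1764} + 1644 \cdot \frac{1}{1165} = \left(-4702\right) \frac{1}{1764} + \frac{1644}{1165} = - \frac{2351}{882} + \frac{1644}{1165} = - \frac{1288907}{1027530}$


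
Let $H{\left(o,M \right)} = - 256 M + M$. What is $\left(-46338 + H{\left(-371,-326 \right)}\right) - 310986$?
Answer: $-274194$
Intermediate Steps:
$H{\left(o,M \right)} = - 255 M$
$\left(-46338 + H{\left(-371,-326 \right)}\right) - 310986 = \left(-46338 - -83130\right) - 310986 = \left(-46338 + 83130\right) - 310986 = 36792 - 310986 = -274194$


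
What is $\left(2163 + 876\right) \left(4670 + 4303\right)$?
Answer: $27268947$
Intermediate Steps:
$\left(2163 + 876\right) \left(4670 + 4303\right) = 3039 \cdot 8973 = 27268947$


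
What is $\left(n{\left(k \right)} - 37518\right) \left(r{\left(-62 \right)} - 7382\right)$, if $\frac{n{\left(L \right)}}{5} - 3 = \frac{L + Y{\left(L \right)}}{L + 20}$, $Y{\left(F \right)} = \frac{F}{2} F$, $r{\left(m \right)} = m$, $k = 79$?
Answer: $\frac{3057663942}{11} \approx 2.7797 \cdot 10^{8}$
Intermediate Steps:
$Y{\left(F \right)} = \frac{F^{2}}{2}$ ($Y{\left(F \right)} = F \frac{1}{2} F = \frac{F}{2} F = \frac{F^{2}}{2}$)
$n{\left(L \right)} = 15 + \frac{5 \left(L + \frac{L^{2}}{2}\right)}{20 + L}$ ($n{\left(L \right)} = 15 + 5 \frac{L + \frac{L^{2}}{2}}{L + 20} = 15 + 5 \frac{L + \frac{L^{2}}{2}}{20 + L} = 15 + \frac{5 \left(L + \frac{L^{2}}{2}\right)}{20 + L}$)
$\left(n{\left(k \right)} - 37518\right) \left(r{\left(-62 \right)} - 7382\right) = \left(\frac{5 \left(120 + 79^{2} + 8 \cdot 79\right)}{2 \left(20 + 79\right)} - 37518\right) \left(-62 - 7382\right) = \left(\frac{5 \left(120 + 6241 + 632\right)}{2 \cdot 99} - 37518\right) \left(-7444\right) = \left(\frac{5}{2} \cdot \frac{1}{99} \cdot 6993 - 37518\right) \left(-7444\right) = \left(\frac{3885}{22} - 37518\right) \left(-7444\right) = \left(- \frac{821511}{22}\right) \left(-7444\right) = \frac{3057663942}{11}$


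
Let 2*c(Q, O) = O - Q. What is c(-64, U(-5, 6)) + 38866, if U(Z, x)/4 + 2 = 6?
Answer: 38906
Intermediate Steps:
U(Z, x) = 16 (U(Z, x) = -8 + 4*6 = -8 + 24 = 16)
c(Q, O) = O/2 - Q/2 (c(Q, O) = (O - Q)/2 = O/2 - Q/2)
c(-64, U(-5, 6)) + 38866 = ((1/2)*16 - 1/2*(-64)) + 38866 = (8 + 32) + 38866 = 40 + 38866 = 38906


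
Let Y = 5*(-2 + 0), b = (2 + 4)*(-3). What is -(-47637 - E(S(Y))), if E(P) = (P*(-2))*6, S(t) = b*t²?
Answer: 69237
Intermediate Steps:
b = -18 (b = 6*(-3) = -18)
Y = -10 (Y = 5*(-2) = -10)
S(t) = -18*t²
E(P) = -12*P (E(P) = -2*P*6 = -12*P)
-(-47637 - E(S(Y))) = -(-47637 - (-12)*(-18*(-10)²)) = -(-47637 - (-12)*(-18*100)) = -(-47637 - (-12)*(-1800)) = -(-47637 - 1*21600) = -(-47637 - 21600) = -1*(-69237) = 69237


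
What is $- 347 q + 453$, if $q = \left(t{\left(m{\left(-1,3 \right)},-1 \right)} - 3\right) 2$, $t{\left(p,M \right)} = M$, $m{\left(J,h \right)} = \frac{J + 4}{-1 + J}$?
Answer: $3229$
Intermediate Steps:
$m{\left(J,h \right)} = \frac{4 + J}{-1 + J}$
$q = -8$ ($q = \left(-1 - 3\right) 2 = \left(-4\right) 2 = -8$)
$- 347 q + 453 = \left(-347\right) \left(-8\right) + 453 = 2776 + 453 = 3229$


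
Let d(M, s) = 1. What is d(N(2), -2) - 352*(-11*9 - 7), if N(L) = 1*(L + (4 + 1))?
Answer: 37313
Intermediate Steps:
N(L) = 5 + L (N(L) = 1*(L + 5) = 1*(5 + L) = 5 + L)
d(N(2), -2) - 352*(-11*9 - 7) = 1 - 352*(-11*9 - 7) = 1 - 352*(-99 - 7) = 1 - 352*(-106) = 1 + 37312 = 37313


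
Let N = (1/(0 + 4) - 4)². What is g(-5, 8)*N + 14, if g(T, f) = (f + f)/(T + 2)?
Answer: -61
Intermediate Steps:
N = 225/16 (N = (1/4 - 4)² = (¼ - 4)² = (-15/4)² = 225/16 ≈ 14.063)
g(T, f) = 2*f/(2 + T) (g(T, f) = (2*f)/(2 + T) = 2*f/(2 + T))
g(-5, 8)*N + 14 = (2*8/(2 - 5))*(225/16) + 14 = (2*8/(-3))*(225/16) + 14 = (2*8*(-⅓))*(225/16) + 14 = -16/3*225/16 + 14 = -75 + 14 = -61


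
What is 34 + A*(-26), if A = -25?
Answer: 684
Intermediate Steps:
34 + A*(-26) = 34 - 25*(-26) = 34 + 650 = 684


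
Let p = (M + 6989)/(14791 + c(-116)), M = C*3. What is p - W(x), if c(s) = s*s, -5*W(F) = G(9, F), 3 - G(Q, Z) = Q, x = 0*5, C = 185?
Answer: -131762/141235 ≈ -0.93293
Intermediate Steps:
x = 0
G(Q, Z) = 3 - Q
M = 555 (M = 185*3 = 555)
W(F) = 6/5 (W(F) = -(3 - 1*9)/5 = -(3 - 9)/5 = -1/5*(-6) = 6/5)
c(s) = s**2
p = 7544/28247 (p = (555 + 6989)/(14791 + (-116)**2) = 7544/(14791 + 13456) = 7544/28247 ≈ 0.26707)
p - W(x) = 7544/28247 - 1*6/5 = 7544/28247 - 6/5 = -131762/141235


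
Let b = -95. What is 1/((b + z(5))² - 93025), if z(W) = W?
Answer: -1/84925 ≈ -1.1775e-5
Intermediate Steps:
1/((b + z(5))² - 93025) = 1/((-95 + 5)² - 93025) = 1/((-90)² - 93025) = 1/(8100 - 93025) = 1/(-84925) = -1/84925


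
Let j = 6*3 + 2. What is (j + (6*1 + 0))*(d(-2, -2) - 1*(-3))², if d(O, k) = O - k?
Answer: 234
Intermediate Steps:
j = 20 (j = 18 + 2 = 20)
(j + (6*1 + 0))*(d(-2, -2) - 1*(-3))² = (20 + (6*1 + 0))*((-2 - 1*(-2)) - 1*(-3))² = (20 + (6 + 0))*((-2 + 2) + 3)² = (20 + 6)*(0 + 3)² = 26*3² = 26*9 = 234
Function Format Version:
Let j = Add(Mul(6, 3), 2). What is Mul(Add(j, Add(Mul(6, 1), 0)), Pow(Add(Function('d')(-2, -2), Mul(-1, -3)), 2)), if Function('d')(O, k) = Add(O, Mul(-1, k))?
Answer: 234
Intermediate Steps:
j = 20 (j = Add(18, 2) = 20)
Mul(Add(j, Add(Mul(6, 1), 0)), Pow(Add(Function('d')(-2, -2), Mul(-1, -3)), 2)) = Mul(Add(20, Add(Mul(6, 1), 0)), Pow(Add(Add(-2, Mul(-1, -2)), Mul(-1, -3)), 2)) = Mul(Add(20, Add(6, 0)), Pow(Add(Add(-2, 2), 3), 2)) = Mul(Add(20, 6), Pow(Add(0, 3), 2)) = Mul(26, Pow(3, 2)) = Mul(26, 9) = 234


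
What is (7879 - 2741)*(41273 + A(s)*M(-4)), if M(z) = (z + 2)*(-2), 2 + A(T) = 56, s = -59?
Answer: 213170482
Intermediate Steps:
A(T) = 54 (A(T) = -2 + 56 = 54)
M(z) = -4 - 2*z (M(z) = (2 + z)*(-2) = -4 - 2*z)
(7879 - 2741)*(41273 + A(s)*M(-4)) = (7879 - 2741)*(41273 + 54*(-4 - 2*(-4))) = 5138*(41273 + 54*(-4 + 8)) = 5138*(41273 + 54*4) = 5138*(41273 + 216) = 5138*41489 = 213170482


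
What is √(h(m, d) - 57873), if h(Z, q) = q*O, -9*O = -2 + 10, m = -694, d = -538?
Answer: I*√516553/3 ≈ 239.57*I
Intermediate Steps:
O = -8/9 (O = -(-2 + 10)/9 = -⅑*8 = -8/9 ≈ -0.88889)
h(Z, q) = -8*q/9 (h(Z, q) = q*(-8/9) = -8*q/9)
√(h(m, d) - 57873) = √(-8/9*(-538) - 57873) = √(4304/9 - 57873) = √(-516553/9) = I*√516553/3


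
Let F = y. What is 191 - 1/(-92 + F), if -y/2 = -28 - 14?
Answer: 1529/8 ≈ 191.13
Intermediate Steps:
y = 84 (y = -2*(-28 - 14) = -2*(-42) = 84)
F = 84
191 - 1/(-92 + F) = 191 - 1/(-92 + 84) = 191 - 1/(-8) = 191 - 1*(-⅛) = 191 + ⅛ = 1529/8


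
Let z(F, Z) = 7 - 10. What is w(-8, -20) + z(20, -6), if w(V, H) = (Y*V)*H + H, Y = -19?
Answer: -3063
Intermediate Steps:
z(F, Z) = -3
w(V, H) = H - 19*H*V (w(V, H) = (-19*V)*H + H = -19*H*V + H = H - 19*H*V)
w(-8, -20) + z(20, -6) = -20*(1 - 19*(-8)) - 3 = -20*(1 + 152) - 3 = -20*153 - 3 = -3060 - 3 = -3063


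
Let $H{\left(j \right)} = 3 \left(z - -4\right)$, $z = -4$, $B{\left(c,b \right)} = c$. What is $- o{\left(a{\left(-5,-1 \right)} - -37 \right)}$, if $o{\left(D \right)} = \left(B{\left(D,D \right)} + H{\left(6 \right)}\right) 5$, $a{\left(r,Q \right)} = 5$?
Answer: $-210$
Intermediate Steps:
$H{\left(j \right)} = 0$ ($H{\left(j \right)} = 3 \left(-4 - -4\right) = 3 \left(-4 + \left(-1 + 5\right)\right) = 3 \left(-4 + 4\right) = 3 \cdot 0 = 0$)
$o{\left(D \right)} = 5 D$ ($o{\left(D \right)} = \left(D + 0\right) 5 = D 5 = 5 D$)
$- o{\left(a{\left(-5,-1 \right)} - -37 \right)} = - 5 \left(5 - -37\right) = - 5 \left(5 + 37\right) = - 5 \cdot 42 = \left(-1\right) 210 = -210$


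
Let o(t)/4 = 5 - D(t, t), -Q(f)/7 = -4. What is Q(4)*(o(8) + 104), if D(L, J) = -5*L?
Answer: 7952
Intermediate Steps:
Q(f) = 28 (Q(f) = -7*(-4) = 28)
o(t) = 20 + 20*t (o(t) = 4*(5 - (-5)*t) = 4*(5 + 5*t) = 20 + 20*t)
Q(4)*(o(8) + 104) = 28*((20 + 20*8) + 104) = 28*((20 + 160) + 104) = 28*(180 + 104) = 28*284 = 7952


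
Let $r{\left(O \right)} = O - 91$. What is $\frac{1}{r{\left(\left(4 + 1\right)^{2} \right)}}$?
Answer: $- \frac{1}{66} \approx -0.015152$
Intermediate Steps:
$r{\left(O \right)} = -91 + O$
$\frac{1}{r{\left(\left(4 + 1\right)^{2} \right)}} = \frac{1}{-91 + \left(4 + 1\right)^{2}} = \frac{1}{-91 + 5^{2}} = \frac{1}{-91 + 25} = \frac{1}{-66} = - \frac{1}{66}$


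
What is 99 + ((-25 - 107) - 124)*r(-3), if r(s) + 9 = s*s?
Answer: 99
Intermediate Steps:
r(s) = -9 + s² (r(s) = -9 + s*s = -9 + s²)
99 + ((-25 - 107) - 124)*r(-3) = 99 + ((-25 - 107) - 124)*(-9 + (-3)²) = 99 + (-132 - 124)*(-9 + 9) = 99 - 256*0 = 99 + 0 = 99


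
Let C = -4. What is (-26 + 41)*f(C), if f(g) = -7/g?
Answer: 105/4 ≈ 26.250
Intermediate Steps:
(-26 + 41)*f(C) = (-26 + 41)*(-7/(-4)) = 15*(-7*(-¼)) = 15*(7/4) = 105/4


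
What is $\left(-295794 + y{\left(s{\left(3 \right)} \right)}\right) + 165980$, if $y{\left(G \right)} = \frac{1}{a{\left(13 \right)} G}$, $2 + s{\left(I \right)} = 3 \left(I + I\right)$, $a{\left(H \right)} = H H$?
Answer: $- \frac{351017055}{2704} \approx -1.2981 \cdot 10^{5}$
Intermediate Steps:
$a{\left(H \right)} = H^{2}$
$s{\left(I \right)} = -2 + 6 I$ ($s{\left(I \right)} = -2 + 3 \left(I + I\right) = -2 + 3 \cdot 2 I = -2 + 6 I$)
$y{\left(G \right)} = \frac{1}{169 G}$ ($y{\left(G \right)} = \frac{1}{13^{2} G} = \frac{1}{169 G}$)
$\left(-295794 + y{\left(s{\left(3 \right)} \right)}\right) + 165980 = \left(-295794 + \frac{1}{169 \left(-2 + 6 \cdot 3\right)}\right) + 165980 = \left(-295794 + \frac{1}{169 \left(-2 + 18\right)}\right) + 165980 = \left(-295794 + \frac{1}{169 \cdot 16}\right) + 165980 = \left(-295794 + \frac{1}{169} \cdot \frac{1}{16}\right) + 165980 = \left(-295794 + \frac{1}{2704}\right) + 165980 = - \frac{799826975}{2704} + 165980 = - \frac{351017055}{2704}$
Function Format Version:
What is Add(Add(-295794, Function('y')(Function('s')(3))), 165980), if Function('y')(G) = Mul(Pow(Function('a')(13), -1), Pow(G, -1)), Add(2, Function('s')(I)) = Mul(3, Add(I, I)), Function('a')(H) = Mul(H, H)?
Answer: Rational(-351017055, 2704) ≈ -1.2981e+5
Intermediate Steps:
Function('a')(H) = Pow(H, 2)
Function('s')(I) = Add(-2, Mul(6, I)) (Function('s')(I) = Add(-2, Mul(3, Add(I, I))) = Add(-2, Mul(3, Mul(2, I))) = Add(-2, Mul(6, I)))
Function('y')(G) = Mul(Rational(1, 169), Pow(G, -1)) (Function('y')(G) = Mul(Pow(Pow(13, 2), -1), Pow(G, -1)) = Mul(Pow(169, -1), Pow(G, -1)) = Mul(Rational(1, 169), Pow(G, -1)))
Add(Add(-295794, Function('y')(Function('s')(3))), 165980) = Add(Add(-295794, Mul(Rational(1, 169), Pow(Add(-2, Mul(6, 3)), -1))), 165980) = Add(Add(-295794, Mul(Rational(1, 169), Pow(Add(-2, 18), -1))), 165980) = Add(Add(-295794, Mul(Rational(1, 169), Pow(16, -1))), 165980) = Add(Add(-295794, Mul(Rational(1, 169), Rational(1, 16))), 165980) = Add(Add(-295794, Rational(1, 2704)), 165980) = Add(Rational(-799826975, 2704), 165980) = Rational(-351017055, 2704)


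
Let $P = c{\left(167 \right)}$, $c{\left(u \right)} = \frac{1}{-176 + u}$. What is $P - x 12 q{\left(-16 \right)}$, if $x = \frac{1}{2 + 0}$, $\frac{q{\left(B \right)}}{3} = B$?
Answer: $\frac{2591}{9} \approx 287.89$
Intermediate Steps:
$P = - \frac{1}{9}$ ($P = \frac{1}{-176 + 167} = \frac{1}{-9} = - \frac{1}{9} \approx -0.11111$)
$q{\left(B \right)} = 3 B$
$x = \frac{1}{2} \approx 0.5$
$P - x 12 q{\left(-16 \right)} = - \frac{1}{9} - \frac{1}{2} \cdot 12 \cdot 3 \left(-16\right) = - \frac{1}{9} - 6 \left(-48\right) = - \frac{1}{9} - -288 = - \frac{1}{9} + 288 = \frac{2591}{9}$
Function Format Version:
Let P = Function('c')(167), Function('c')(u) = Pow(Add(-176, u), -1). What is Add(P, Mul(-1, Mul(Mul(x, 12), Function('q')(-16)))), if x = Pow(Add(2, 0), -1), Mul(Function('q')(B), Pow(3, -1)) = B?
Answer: Rational(2591, 9) ≈ 287.89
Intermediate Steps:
P = Rational(-1, 9) (P = Pow(Add(-176, 167), -1) = Pow(-9, -1) = Rational(-1, 9) ≈ -0.11111)
Function('q')(B) = Mul(3, B)
x = Rational(1, 2) (x = Pow(2, -1) = Rational(1, 2) ≈ 0.50000)
Add(P, Mul(-1, Mul(Mul(x, 12), Function('q')(-16)))) = Add(Rational(-1, 9), Mul(-1, Mul(Mul(Rational(1, 2), 12), Mul(3, -16)))) = Add(Rational(-1, 9), Mul(-1, Mul(6, -48))) = Add(Rational(-1, 9), Mul(-1, -288)) = Add(Rational(-1, 9), 288) = Rational(2591, 9)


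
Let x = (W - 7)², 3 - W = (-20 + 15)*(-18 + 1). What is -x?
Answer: -7921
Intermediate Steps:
W = -82 (W = 3 - (-20 + 15)*(-18 + 1) = 3 - (-5)*(-17) = 3 - 1*85 = 3 - 85 = -82)
x = 7921 (x = (-82 - 7)² = (-89)² = 7921)
-x = -1*7921 = -7921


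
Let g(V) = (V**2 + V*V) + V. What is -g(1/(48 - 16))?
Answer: -17/512 ≈ -0.033203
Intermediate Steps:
g(V) = V + 2*V**2 (g(V) = (V**2 + V**2) + V = 2*V**2 + V = V + 2*V**2)
-g(1/(48 - 16)) = -(1 + 2/(48 - 16))/(48 - 16) = -(1 + 2/32)/32 = -(1 + 2*(1/32))/32 = -(1 + 1/16)/32 = -17/(32*16) = -1*17/512 = -17/512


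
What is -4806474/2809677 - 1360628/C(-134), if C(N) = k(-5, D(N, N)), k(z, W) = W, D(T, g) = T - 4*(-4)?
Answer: 637059672204/55256981 ≈ 11529.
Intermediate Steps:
D(T, g) = 16 + T (D(T, g) = T + 16 = 16 + T)
C(N) = 16 + N
-4806474/2809677 - 1360628/C(-134) = -4806474/2809677 - 1360628/(16 - 134) = -4806474*1/2809677 - 1360628/(-118) = -1602158/936559 - 1360628*(-1/118) = -1602158/936559 + 680314/59 = 637059672204/55256981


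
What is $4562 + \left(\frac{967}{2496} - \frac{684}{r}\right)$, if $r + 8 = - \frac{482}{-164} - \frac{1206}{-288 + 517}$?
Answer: $\frac{2240445185905}{484041792} \approx 4628.6$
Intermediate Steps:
$r = - \frac{193927}{18778}$ ($r = -8 - \left(- \frac{241}{82} + \frac{1206}{-288 + 517}\right) = -8 - \left(- \frac{241}{82} + \frac{1206}{229}\right) = -8 + \left(\frac{241}{82} - \frac{1206}{229}\right) = -8 - \frac{43703}{18778} = - \frac{193927}{18778} \approx -10.327$)
$4562 + \left(\frac{967}{2496} - \frac{684}{r}\right) = 4562 + \left(\frac{967}{2496} - \frac{684}{- \frac{193927}{18778}}\right) = 4562 + \left(967 \cdot \frac{1}{2496} - - \frac{12844152}{193927}\right) = 4562 + \left(\frac{967}{2496} + \frac{12844152}{193927}\right) = 4562 + \frac{32246530801}{484041792} = \frac{2240445185905}{484041792}$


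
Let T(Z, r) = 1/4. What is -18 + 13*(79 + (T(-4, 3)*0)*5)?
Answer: 1009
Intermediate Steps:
T(Z, r) = 1/4
-18 + 13*(79 + (T(-4, 3)*0)*5) = -18 + 13*(79 + ((1/4)*0)*5) = -18 + 13*(79 + 0*5) = -18 + 13*(79 + 0) = -18 + 13*79 = -18 + 1027 = 1009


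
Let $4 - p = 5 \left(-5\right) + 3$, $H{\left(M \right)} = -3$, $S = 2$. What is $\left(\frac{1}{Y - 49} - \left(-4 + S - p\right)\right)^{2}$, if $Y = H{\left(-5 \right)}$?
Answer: $\frac{2117025}{2704} \approx 782.92$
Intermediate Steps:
$Y = -3$
$p = 26$ ($p = 4 - \left(5 \left(-5\right) + 3\right) = 4 - \left(-25 + 3\right) = 4 - -22 = 4 + 22 = 26$)
$\left(\frac{1}{Y - 49} - \left(-4 + S - p\right)\right)^{2} = \left(\frac{1}{-3 - 49} + \left(26 - \left(2 - 4\right)\right)\right)^{2} = \left(\frac{1}{-52} + \left(26 - -2\right)\right)^{2} = \left(- \frac{1}{52} + \left(26 + 2\right)\right)^{2} = \left(- \frac{1}{52} + 28\right)^{2} = \left(\frac{1455}{52}\right)^{2} = \frac{2117025}{2704}$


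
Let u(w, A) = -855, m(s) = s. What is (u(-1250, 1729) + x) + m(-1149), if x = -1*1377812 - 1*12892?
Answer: -1392708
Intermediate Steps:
x = -1390704 (x = -1377812 - 12892 = -1390704)
(u(-1250, 1729) + x) + m(-1149) = (-855 - 1390704) - 1149 = -1391559 - 1149 = -1392708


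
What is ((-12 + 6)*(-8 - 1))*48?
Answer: 2592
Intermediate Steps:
((-12 + 6)*(-8 - 1))*48 = -6*(-9)*48 = 54*48 = 2592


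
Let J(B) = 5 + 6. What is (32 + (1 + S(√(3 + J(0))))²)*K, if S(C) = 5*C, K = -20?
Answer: -7660 - 200*√14 ≈ -8408.3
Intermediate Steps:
J(B) = 11
(32 + (1 + S(√(3 + J(0))))²)*K = (32 + (1 + 5*√(3 + 11))²)*(-20) = (32 + (1 + 5*√14)²)*(-20) = -640 - 20*(1 + 5*√14)²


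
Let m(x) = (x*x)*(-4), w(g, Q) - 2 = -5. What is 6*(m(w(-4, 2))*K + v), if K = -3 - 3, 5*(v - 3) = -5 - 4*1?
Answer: 6516/5 ≈ 1303.2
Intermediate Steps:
w(g, Q) = -3 (w(g, Q) = 2 - 5 = -3)
v = 6/5 (v = 3 + (-5 - 4*1)/5 = 3 + (-5 - 4)/5 = 3 + (⅕)*(-9) = 3 - 9/5 = 6/5 ≈ 1.2000)
m(x) = -4*x² (m(x) = x²*(-4) = -4*x²)
K = -6
6*(m(w(-4, 2))*K + v) = 6*(-4*(-3)²*(-6) + 6/5) = 6*(-4*9*(-6) + 6/5) = 6*(-36*(-6) + 6/5) = 6*(216 + 6/5) = 6*(1086/5) = 6516/5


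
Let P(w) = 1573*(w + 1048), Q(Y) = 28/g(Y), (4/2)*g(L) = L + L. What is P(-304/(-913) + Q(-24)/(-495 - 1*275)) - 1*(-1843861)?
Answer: 17394597889/4980 ≈ 3.4929e+6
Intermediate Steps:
g(L) = L (g(L) = (L + L)/2 = (2*L)/2 = L)
Q(Y) = 28/Y
P(w) = 1648504 + 1573*w (P(w) = 1573*(1048 + w) = 1648504 + 1573*w)
P(-304/(-913) + Q(-24)/(-495 - 1*275)) - 1*(-1843861) = (1648504 + 1573*(-304/(-913) + (28/(-24))/(-495 - 1*275))) - 1*(-1843861) = (1648504 + 1573*(-304*(-1/913) + (28*(-1/24))/(-495 - 275))) + 1843861 = (1648504 + 1573*(304/913 - 7/6/(-770))) + 1843861 = (1648504 + 1573*(304/913 - 7/6*(-1/770))) + 1843861 = (1648504 + 1573*(304/913 + 1/660)) + 1843861 = (1648504 + 1573*(18323/54780)) + 1843861 = (1648504 + 2620189/4980) + 1843861 = 8212170109/4980 + 1843861 = 17394597889/4980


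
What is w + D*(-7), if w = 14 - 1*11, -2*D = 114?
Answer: 402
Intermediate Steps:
D = -57 (D = -½*114 = -57)
w = 3 (w = 14 - 11 = 3)
w + D*(-7) = 3 - 57*(-7) = 3 + 399 = 402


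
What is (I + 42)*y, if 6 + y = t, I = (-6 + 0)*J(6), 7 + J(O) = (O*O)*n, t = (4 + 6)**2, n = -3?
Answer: 68808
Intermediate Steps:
t = 100 (t = 10**2 = 100)
J(O) = -7 - 3*O**2 (J(O) = -7 + (O*O)*(-3) = -7 + O**2*(-3) = -7 - 3*O**2)
I = 690 (I = (-6 + 0)*(-7 - 3*6**2) = -6*(-7 - 3*36) = -6*(-7 - 108) = -6*(-115) = 690)
y = 94 (y = -6 + 100 = 94)
(I + 42)*y = (690 + 42)*94 = 732*94 = 68808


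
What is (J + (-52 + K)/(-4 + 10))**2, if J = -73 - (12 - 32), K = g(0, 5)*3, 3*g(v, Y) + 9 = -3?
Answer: 36481/9 ≈ 4053.4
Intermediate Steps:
g(v, Y) = -4 (g(v, Y) = -3 + (1/3)*(-3) = -3 - 1 = -4)
K = -12 (K = -4*3 = -12)
J = -53 (J = -73 - 1*(-20) = -73 + 20 = -53)
(J + (-52 + K)/(-4 + 10))**2 = (-53 + (-52 - 12)/(-4 + 10))**2 = (-53 - 64/6)**2 = (-53 - 64*1/6)**2 = (-53 - 32/3)**2 = (-191/3)**2 = 36481/9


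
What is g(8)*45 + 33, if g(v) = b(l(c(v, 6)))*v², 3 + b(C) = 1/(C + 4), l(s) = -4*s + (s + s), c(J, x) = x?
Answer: -8967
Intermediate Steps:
l(s) = -2*s (l(s) = -4*s + 2*s = -2*s)
b(C) = -3 + 1/(4 + C) (b(C) = -3 + 1/(C + 4) = -3 + 1/(4 + C))
g(v) = -25*v²/8 (g(v) = ((-11 - (-6)*6)/(4 - 2*6))*v² = ((-11 - 3*(-12))/(4 - 12))*v² = ((-11 + 36)/(-8))*v² = (-⅛*25)*v² = -25*v²/8)
g(8)*45 + 33 = -25/8*8²*45 + 33 = -25/8*64*45 + 33 = -200*45 + 33 = -9000 + 33 = -8967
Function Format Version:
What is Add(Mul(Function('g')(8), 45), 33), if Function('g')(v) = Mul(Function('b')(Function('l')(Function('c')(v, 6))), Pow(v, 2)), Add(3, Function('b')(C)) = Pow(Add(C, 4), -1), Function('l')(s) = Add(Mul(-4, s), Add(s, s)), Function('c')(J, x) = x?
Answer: -8967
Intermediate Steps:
Function('l')(s) = Mul(-2, s) (Function('l')(s) = Add(Mul(-4, s), Mul(2, s)) = Mul(-2, s))
Function('b')(C) = Add(-3, Pow(Add(4, C), -1)) (Function('b')(C) = Add(-3, Pow(Add(C, 4), -1)) = Add(-3, Pow(Add(4, C), -1)))
Function('g')(v) = Mul(Rational(-25, 8), Pow(v, 2)) (Function('g')(v) = Mul(Mul(Pow(Add(4, Mul(-2, 6)), -1), Add(-11, Mul(-3, Mul(-2, 6)))), Pow(v, 2)) = Mul(Mul(Pow(Add(4, -12), -1), Add(-11, Mul(-3, -12))), Pow(v, 2)) = Mul(Mul(Pow(-8, -1), Add(-11, 36)), Pow(v, 2)) = Mul(Mul(Rational(-1, 8), 25), Pow(v, 2)) = Mul(Rational(-25, 8), Pow(v, 2)))
Add(Mul(Function('g')(8), 45), 33) = Add(Mul(Mul(Rational(-25, 8), Pow(8, 2)), 45), 33) = Add(Mul(Mul(Rational(-25, 8), 64), 45), 33) = Add(Mul(-200, 45), 33) = Add(-9000, 33) = -8967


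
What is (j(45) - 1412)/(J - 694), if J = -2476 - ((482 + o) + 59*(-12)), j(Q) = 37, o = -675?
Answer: 1375/2269 ≈ 0.60599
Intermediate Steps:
J = -1575 (J = -2476 - ((482 - 675) + 59*(-12)) = -2476 - (-193 - 708) = -2476 - 1*(-901) = -2476 + 901 = -1575)
(j(45) - 1412)/(J - 694) = (37 - 1412)/(-1575 - 694) = -1375/(-2269) = -1375*(-1/2269) = 1375/2269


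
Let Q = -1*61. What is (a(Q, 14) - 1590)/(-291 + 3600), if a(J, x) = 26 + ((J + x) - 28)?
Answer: -1639/3309 ≈ -0.49532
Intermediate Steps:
Q = -61
a(J, x) = -2 + J + x (a(J, x) = 26 + (-28 + J + x) = -2 + J + x)
(a(Q, 14) - 1590)/(-291 + 3600) = ((-2 - 61 + 14) - 1590)/(-291 + 3600) = (-49 - 1590)/3309 = -1639*1/3309 = -1639/3309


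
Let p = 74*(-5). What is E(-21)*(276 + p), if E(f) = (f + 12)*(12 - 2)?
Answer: 8460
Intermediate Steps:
p = -370
E(f) = 120 + 10*f (E(f) = (12 + f)*10 = 120 + 10*f)
E(-21)*(276 + p) = (120 + 10*(-21))*(276 - 370) = (120 - 210)*(-94) = -90*(-94) = 8460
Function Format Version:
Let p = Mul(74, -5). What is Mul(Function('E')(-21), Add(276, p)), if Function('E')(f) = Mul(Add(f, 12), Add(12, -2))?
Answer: 8460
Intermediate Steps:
p = -370
Function('E')(f) = Add(120, Mul(10, f)) (Function('E')(f) = Mul(Add(12, f), 10) = Add(120, Mul(10, f)))
Mul(Function('E')(-21), Add(276, p)) = Mul(Add(120, Mul(10, -21)), Add(276, -370)) = Mul(Add(120, -210), -94) = Mul(-90, -94) = 8460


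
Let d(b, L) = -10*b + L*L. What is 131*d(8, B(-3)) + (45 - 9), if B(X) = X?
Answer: -9265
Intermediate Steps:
d(b, L) = L**2 - 10*b (d(b, L) = -10*b + L**2 = L**2 - 10*b)
131*d(8, B(-3)) + (45 - 9) = 131*((-3)**2 - 10*8) + (45 - 9) = 131*(9 - 80) + 36 = 131*(-71) + 36 = -9301 + 36 = -9265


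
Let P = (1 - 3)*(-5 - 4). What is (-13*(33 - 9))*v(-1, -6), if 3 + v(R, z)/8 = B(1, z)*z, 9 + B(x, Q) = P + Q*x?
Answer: 52416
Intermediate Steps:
P = 18 (P = -2*(-9) = 18)
B(x, Q) = 9 + Q*x (B(x, Q) = -9 + (18 + Q*x) = 9 + Q*x)
v(R, z) = -24 + 8*z*(9 + z) (v(R, z) = -24 + 8*((9 + z*1)*z) = -24 + 8*((9 + z)*z) = -24 + 8*(z*(9 + z)) = -24 + 8*z*(9 + z))
(-13*(33 - 9))*v(-1, -6) = (-13*(33 - 9))*(-24 + 8*(-6)*(9 - 6)) = (-13*24)*(-24 + 8*(-6)*3) = -312*(-24 - 144) = -312*(-168) = 52416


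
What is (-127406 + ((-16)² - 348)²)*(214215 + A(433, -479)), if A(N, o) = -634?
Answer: -25403751302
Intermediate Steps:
(-127406 + ((-16)² - 348)²)*(214215 + A(433, -479)) = (-127406 + ((-16)² - 348)²)*(214215 - 634) = (-127406 + (256 - 348)²)*213581 = (-127406 + (-92)²)*213581 = (-127406 + 8464)*213581 = -118942*213581 = -25403751302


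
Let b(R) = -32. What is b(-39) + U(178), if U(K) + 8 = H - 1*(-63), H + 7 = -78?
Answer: -62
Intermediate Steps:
H = -85 (H = -7 - 78 = -85)
U(K) = -30 (U(K) = -8 + (-85 - 1*(-63)) = -8 + (-85 + 63) = -8 - 22 = -30)
b(-39) + U(178) = -32 - 30 = -62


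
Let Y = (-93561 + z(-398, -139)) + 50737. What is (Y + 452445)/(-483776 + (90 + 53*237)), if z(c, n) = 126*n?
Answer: -392107/471125 ≈ -0.83228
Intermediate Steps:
Y = -60338 (Y = (-93561 + 126*(-139)) + 50737 = (-93561 - 17514) + 50737 = -111075 + 50737 = -60338)
(Y + 452445)/(-483776 + (90 + 53*237)) = (-60338 + 452445)/(-483776 + (90 + 53*237)) = 392107/(-483776 + (90 + 12561)) = 392107/(-483776 + 12651) = 392107/(-471125) = 392107*(-1/471125) = -392107/471125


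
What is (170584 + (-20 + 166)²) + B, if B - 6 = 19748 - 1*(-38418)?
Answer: 250072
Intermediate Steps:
B = 58172 (B = 6 + (19748 - 1*(-38418)) = 6 + (19748 + 38418) = 6 + 58166 = 58172)
(170584 + (-20 + 166)²) + B = (170584 + (-20 + 166)²) + 58172 = (170584 + 146²) + 58172 = (170584 + 21316) + 58172 = 191900 + 58172 = 250072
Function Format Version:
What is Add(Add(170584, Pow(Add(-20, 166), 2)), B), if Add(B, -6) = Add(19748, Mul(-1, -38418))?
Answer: 250072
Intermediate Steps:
B = 58172 (B = Add(6, Add(19748, Mul(-1, -38418))) = Add(6, Add(19748, 38418)) = Add(6, 58166) = 58172)
Add(Add(170584, Pow(Add(-20, 166), 2)), B) = Add(Add(170584, Pow(Add(-20, 166), 2)), 58172) = Add(Add(170584, Pow(146, 2)), 58172) = Add(Add(170584, 21316), 58172) = Add(191900, 58172) = 250072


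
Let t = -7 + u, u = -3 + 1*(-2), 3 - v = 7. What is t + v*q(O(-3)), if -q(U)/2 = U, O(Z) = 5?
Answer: 28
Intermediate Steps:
v = -4 (v = 3 - 1*7 = 3 - 7 = -4)
q(U) = -2*U
u = -5 (u = -3 - 2 = -5)
t = -12 (t = -7 - 5 = -12)
t + v*q(O(-3)) = -12 - (-8)*5 = -12 - 4*(-10) = -12 + 40 = 28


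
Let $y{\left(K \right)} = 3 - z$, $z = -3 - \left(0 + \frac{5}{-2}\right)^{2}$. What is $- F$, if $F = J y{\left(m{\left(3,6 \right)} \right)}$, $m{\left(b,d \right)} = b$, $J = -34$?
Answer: $\frac{833}{2} \approx 416.5$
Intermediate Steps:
$z = - \frac{37}{4}$ ($z = -3 - \left(0 + 5 \left(- \frac{1}{2}\right)\right)^{2} = -3 - \left(0 - \frac{5}{2}\right)^{2} = -3 - \left(- \frac{5}{2}\right)^{2} = -3 - \frac{25}{4} = - \frac{37}{4} \approx -9.25$)
$y{\left(K \right)} = \frac{49}{4}$ ($y{\left(K \right)} = 3 - - \frac{37}{4} = 3 + \frac{37}{4} = \frac{49}{4}$)
$F = - \frac{833}{2}$ ($F = \left(-34\right) \frac{49}{4} = - \frac{833}{2} \approx -416.5$)
$- F = \left(-1\right) \left(- \frac{833}{2}\right) = \frac{833}{2}$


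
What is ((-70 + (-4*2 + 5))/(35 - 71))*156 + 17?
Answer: 1000/3 ≈ 333.33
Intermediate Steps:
((-70 + (-4*2 + 5))/(35 - 71))*156 + 17 = ((-70 + (-8 + 5))/(-36))*156 + 17 = ((-70 - 3)*(-1/36))*156 + 17 = -73*(-1/36)*156 + 17 = (73/36)*156 + 17 = 949/3 + 17 = 1000/3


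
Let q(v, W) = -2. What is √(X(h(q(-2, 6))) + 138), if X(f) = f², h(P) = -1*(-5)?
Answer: √163 ≈ 12.767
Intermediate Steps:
h(P) = 5
√(X(h(q(-2, 6))) + 138) = √(5² + 138) = √(25 + 138) = √163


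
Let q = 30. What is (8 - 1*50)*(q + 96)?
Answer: -5292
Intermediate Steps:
(8 - 1*50)*(q + 96) = (8 - 1*50)*(30 + 96) = (8 - 50)*126 = -42*126 = -5292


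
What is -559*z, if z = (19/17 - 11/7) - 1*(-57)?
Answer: -3761511/119 ≈ -31609.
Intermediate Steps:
z = 6729/119 (z = (19*(1/17) - 11*1/7) + 57 = (19/17 - 11/7) + 57 = -54/119 + 57 = 6729/119 ≈ 56.546)
-559*z = -559*6729/119 = -3761511/119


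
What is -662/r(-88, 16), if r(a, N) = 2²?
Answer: -331/2 ≈ -165.50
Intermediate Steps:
r(a, N) = 4
-662/r(-88, 16) = -662/4 = -662*¼ = -331/2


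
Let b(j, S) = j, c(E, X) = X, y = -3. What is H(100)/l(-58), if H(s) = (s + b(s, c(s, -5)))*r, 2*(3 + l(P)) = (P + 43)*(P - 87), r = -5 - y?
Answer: -800/2169 ≈ -0.36883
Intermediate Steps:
r = -2 (r = -5 - 1*(-3) = -5 + 3 = -2)
l(P) = -3 + (-87 + P)*(43 + P)/2 (l(P) = -3 + ((P + 43)*(P - 87))/2 = -3 + ((43 + P)*(-87 + P))/2 = -3 + ((-87 + P)*(43 + P))/2 = -3 + (-87 + P)*(43 + P)/2)
H(s) = -4*s (H(s) = (s + s)*(-2) = (2*s)*(-2) = -4*s)
H(100)/l(-58) = (-4*100)/(-3747/2 + (½)*(-58)² - 22*(-58)) = -400/(-3747/2 + (½)*3364 + 1276) = -400/(-3747/2 + 1682 + 1276) = -400/2169/2 = -400*2/2169 = -800/2169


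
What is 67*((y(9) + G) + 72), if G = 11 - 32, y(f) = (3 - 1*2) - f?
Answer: 2881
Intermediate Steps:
y(f) = 1 - f (y(f) = (3 - 2) - f = 1 - f)
G = -21
67*((y(9) + G) + 72) = 67*(((1 - 1*9) - 21) + 72) = 67*(((1 - 9) - 21) + 72) = 67*((-8 - 21) + 72) = 67*(-29 + 72) = 67*43 = 2881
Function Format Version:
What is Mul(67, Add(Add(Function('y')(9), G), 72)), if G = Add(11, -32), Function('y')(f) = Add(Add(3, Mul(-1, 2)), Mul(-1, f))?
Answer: 2881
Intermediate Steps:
Function('y')(f) = Add(1, Mul(-1, f)) (Function('y')(f) = Add(Add(3, -2), Mul(-1, f)) = Add(1, Mul(-1, f)))
G = -21
Mul(67, Add(Add(Function('y')(9), G), 72)) = Mul(67, Add(Add(Add(1, Mul(-1, 9)), -21), 72)) = Mul(67, Add(Add(Add(1, -9), -21), 72)) = Mul(67, Add(Add(-8, -21), 72)) = Mul(67, Add(-29, 72)) = Mul(67, 43) = 2881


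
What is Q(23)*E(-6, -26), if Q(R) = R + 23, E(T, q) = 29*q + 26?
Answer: -33488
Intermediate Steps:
E(T, q) = 26 + 29*q
Q(R) = 23 + R
Q(23)*E(-6, -26) = (23 + 23)*(26 + 29*(-26)) = 46*(26 - 754) = 46*(-728) = -33488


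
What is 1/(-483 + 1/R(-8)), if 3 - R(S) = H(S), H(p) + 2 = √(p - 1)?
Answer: -16417/7926997 - 3*I/7926997 ≈ -0.002071 - 3.7845e-7*I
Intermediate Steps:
H(p) = -2 + √(-1 + p) (H(p) = -2 + √(p - 1) = -2 + √(-1 + p))
R(S) = 5 - √(-1 + S) (R(S) = 3 - (-2 + √(-1 + S)) = 3 + (2 - √(-1 + S)) = 5 - √(-1 + S))
1/(-483 + 1/R(-8)) = 1/(-483 + 1/(5 - √(-1 - 8))) = 1/(-483 + 1/(5 - √(-9))) = 1/(-483 + 1/(5 - 3*I)) = 1/(-483 + (5 + 3*I)/34)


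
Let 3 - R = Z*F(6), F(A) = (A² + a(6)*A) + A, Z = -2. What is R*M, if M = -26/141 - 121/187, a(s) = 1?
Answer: -65769/799 ≈ -82.314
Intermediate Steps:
F(A) = A² + 2*A (F(A) = (A² + 1*A) + A = (A² + A) + A = (A + A²) + A = A² + 2*A)
M = -1993/2397 (M = -26*1/141 - 121*1/187 = -26/141 - 11/17 = -1993/2397 ≈ -0.83146)
R = 99 (R = 3 - (-2)*6*(2 + 6) = 3 - (-2)*6*8 = 3 - (-2)*48 = 3 - 1*(-96) = 3 + 96 = 99)
R*M = 99*(-1993/2397) = -65769/799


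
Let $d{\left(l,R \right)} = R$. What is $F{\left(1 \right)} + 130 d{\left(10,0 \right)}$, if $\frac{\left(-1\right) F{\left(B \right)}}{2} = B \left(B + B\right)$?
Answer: $-4$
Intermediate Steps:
$F{\left(B \right)} = - 4 B^{2}$ ($F{\left(B \right)} = - 2 B \left(B + B\right) = - 2 B 2 B = - 2 \cdot 2 B^{2} = - 4 B^{2}$)
$F{\left(1 \right)} + 130 d{\left(10,0 \right)} = - 4 \cdot 1^{2} + 130 \cdot 0 = \left(-4\right) 1 + 0 = -4 + 0 = -4$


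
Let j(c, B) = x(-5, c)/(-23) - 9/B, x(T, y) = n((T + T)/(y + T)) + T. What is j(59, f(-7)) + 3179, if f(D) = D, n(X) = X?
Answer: 13825682/4347 ≈ 3180.5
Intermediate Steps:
x(T, y) = T + 2*T/(T + y) (x(T, y) = (T + T)/(y + T) + T = (2*T)/(T + y) + T = 2*T/(T + y) + T = T + 2*T/(T + y))
j(c, B) = -9/B + 5*(-3 + c)/(23*(-5 + c)) (j(c, B) = -5*(2 - 5 + c)/(-5 + c)/(-23) - 9/B = -5*(-3 + c)/(-5 + c)*(-1/23) - 9/B = 5*(-3 + c)/(23*(-5 + c)) - 9/B = -9/B + 5*(-3 + c)/(23*(-5 + c)))
j(59, f(-7)) + 3179 = (1/23)*(1035 - 207*59 - 15*(-7) + 5*(-7)*59)/(-7*(-5 + 59)) + 3179 = (1/23)*(-⅐)*(1035 - 12213 + 105 - 2065)/54 + 3179 = (1/23)*(-⅐)*(1/54)*(-13138) + 3179 = 6569/4347 + 3179 = 13825682/4347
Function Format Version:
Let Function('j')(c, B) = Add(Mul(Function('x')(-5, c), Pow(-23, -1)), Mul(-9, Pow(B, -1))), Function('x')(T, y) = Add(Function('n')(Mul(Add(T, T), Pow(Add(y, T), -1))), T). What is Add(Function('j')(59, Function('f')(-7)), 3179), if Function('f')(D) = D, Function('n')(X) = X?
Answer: Rational(13825682, 4347) ≈ 3180.5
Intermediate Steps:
Function('x')(T, y) = Add(T, Mul(2, T, Pow(Add(T, y), -1))) (Function('x')(T, y) = Add(Mul(Add(T, T), Pow(Add(y, T), -1)), T) = Add(Mul(Mul(2, T), Pow(Add(T, y), -1)), T) = Add(Mul(2, T, Pow(Add(T, y), -1)), T) = Add(T, Mul(2, T, Pow(Add(T, y), -1))))
Function('j')(c, B) = Add(Mul(-9, Pow(B, -1)), Mul(Rational(5, 23), Pow(Add(-5, c), -1), Add(-3, c))) (Function('j')(c, B) = Add(Mul(Mul(-5, Pow(Add(-5, c), -1), Add(2, -5, c)), Pow(-23, -1)), Mul(-9, Pow(B, -1))) = Add(Mul(Mul(-5, Pow(Add(-5, c), -1), Add(-3, c)), Rational(-1, 23)), Mul(-9, Pow(B, -1))) = Add(Mul(Rational(5, 23), Pow(Add(-5, c), -1), Add(-3, c)), Mul(-9, Pow(B, -1))) = Add(Mul(-9, Pow(B, -1)), Mul(Rational(5, 23), Pow(Add(-5, c), -1), Add(-3, c))))
Add(Function('j')(59, Function('f')(-7)), 3179) = Add(Mul(Rational(1, 23), Pow(-7, -1), Pow(Add(-5, 59), -1), Add(1035, Mul(-207, 59), Mul(-15, -7), Mul(5, -7, 59))), 3179) = Add(Mul(Rational(1, 23), Rational(-1, 7), Pow(54, -1), Add(1035, -12213, 105, -2065)), 3179) = Add(Mul(Rational(1, 23), Rational(-1, 7), Rational(1, 54), -13138), 3179) = Add(Rational(6569, 4347), 3179) = Rational(13825682, 4347)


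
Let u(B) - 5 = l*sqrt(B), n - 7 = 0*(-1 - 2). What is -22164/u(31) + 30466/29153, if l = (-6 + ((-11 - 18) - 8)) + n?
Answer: 4453975826/1170522103 + 797904*sqrt(31)/40151 ≈ 114.45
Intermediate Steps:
n = 7 (n = 7 + 0*(-1 - 2) = 7 + 0*(-3) = 7 + 0 = 7)
l = -36 (l = (-6 + ((-11 - 18) - 8)) + 7 = (-6 + (-29 - 8)) + 7 = (-6 - 37) + 7 = -43 + 7 = -36)
u(B) = 5 - 36*sqrt(B)
-22164/u(31) + 30466/29153 = -22164/(5 - 36*sqrt(31)) + 30466/29153 = 30466/29153 - 22164/(5 - 36*sqrt(31))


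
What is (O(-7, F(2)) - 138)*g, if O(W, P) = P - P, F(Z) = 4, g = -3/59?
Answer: 414/59 ≈ 7.0170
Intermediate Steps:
g = -3/59 (g = -3*1/59 = -3/59 ≈ -0.050847)
O(W, P) = 0
(O(-7, F(2)) - 138)*g = (0 - 138)*(-3/59) = -138*(-3/59) = 414/59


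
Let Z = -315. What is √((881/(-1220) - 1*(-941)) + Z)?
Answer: √232665895/610 ≈ 25.006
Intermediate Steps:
√((881/(-1220) - 1*(-941)) + Z) = √((881/(-1220) - 1*(-941)) - 315) = √((881*(-1/1220) + 941) - 315) = √((-881/1220 + 941) - 315) = √(1147139/1220 - 315) = √(762839/1220) = √232665895/610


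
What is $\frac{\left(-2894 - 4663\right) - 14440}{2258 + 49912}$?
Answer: $- \frac{21997}{52170} \approx -0.42164$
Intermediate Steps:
$\frac{\left(-2894 - 4663\right) - 14440}{2258 + 49912} = \frac{\left(-2894 - 4663\right) - 14440}{52170} = \left(-7557 - 14440\right) \frac{1}{52170} = \left(-21997\right) \frac{1}{52170} = - \frac{21997}{52170}$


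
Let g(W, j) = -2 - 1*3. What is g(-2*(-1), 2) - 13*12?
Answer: -161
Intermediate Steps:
g(W, j) = -5 (g(W, j) = -2 - 3 = -5)
g(-2*(-1), 2) - 13*12 = -5 - 13*12 = -5 - 156 = -161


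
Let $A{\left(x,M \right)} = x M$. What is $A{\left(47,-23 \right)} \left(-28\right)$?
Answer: $30268$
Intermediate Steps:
$A{\left(x,M \right)} = M x$
$A{\left(47,-23 \right)} \left(-28\right) = \left(-23\right) 47 \left(-28\right) = \left(-1081\right) \left(-28\right) = 30268$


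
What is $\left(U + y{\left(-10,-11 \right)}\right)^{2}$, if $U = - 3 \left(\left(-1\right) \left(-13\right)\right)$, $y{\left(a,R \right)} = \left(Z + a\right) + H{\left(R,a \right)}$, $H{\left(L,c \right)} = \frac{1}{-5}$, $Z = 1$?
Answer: $\frac{58081}{25} \approx 2323.2$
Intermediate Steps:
$H{\left(L,c \right)} = - \frac{1}{5}$
$y{\left(a,R \right)} = \frac{4}{5} + a$ ($y{\left(a,R \right)} = \left(1 + a\right) - \frac{1}{5} = \frac{4}{5} + a$)
$U = -39$ ($U = \left(-3\right) 13 = -39$)
$\left(U + y{\left(-10,-11 \right)}\right)^{2} = \left(-39 + \left(\frac{4}{5} - 10\right)\right)^{2} = \left(-39 - \frac{46}{5}\right)^{2} = \left(- \frac{241}{5}\right)^{2} = \frac{58081}{25}$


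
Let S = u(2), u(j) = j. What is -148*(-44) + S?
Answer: 6514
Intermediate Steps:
S = 2
-148*(-44) + S = -148*(-44) + 2 = 6512 + 2 = 6514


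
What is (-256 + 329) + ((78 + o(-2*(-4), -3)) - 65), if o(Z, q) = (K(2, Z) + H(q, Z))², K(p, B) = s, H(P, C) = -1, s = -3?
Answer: 102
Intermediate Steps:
K(p, B) = -3
o(Z, q) = 16 (o(Z, q) = (-3 - 1)² = (-4)² = 16)
(-256 + 329) + ((78 + o(-2*(-4), -3)) - 65) = (-256 + 329) + ((78 + 16) - 65) = 73 + (94 - 65) = 73 + 29 = 102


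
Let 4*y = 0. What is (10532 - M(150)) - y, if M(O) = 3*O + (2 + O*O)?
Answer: -12420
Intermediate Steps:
y = 0 (y = (¼)*0 = 0)
M(O) = 2 + O² + 3*O (M(O) = 3*O + (2 + O²) = 2 + O² + 3*O)
(10532 - M(150)) - y = (10532 - (2 + 150² + 3*150)) - 1*0 = (10532 - (2 + 22500 + 450)) + 0 = (10532 - 1*22952) + 0 = (10532 - 22952) + 0 = -12420 + 0 = -12420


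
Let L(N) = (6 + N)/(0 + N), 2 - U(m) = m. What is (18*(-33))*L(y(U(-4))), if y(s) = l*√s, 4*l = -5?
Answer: -594 + 2376*√6/5 ≈ 570.00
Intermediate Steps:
l = -5/4 (l = (¼)*(-5) = -5/4 ≈ -1.2500)
U(m) = 2 - m
y(s) = -5*√s/4
L(N) = (6 + N)/N
(18*(-33))*L(y(U(-4))) = (18*(-33))*((6 - 5*√(2 - 1*(-4))/4)/((-5*√(2 - 1*(-4))/4))) = -594*(6 - 5*√(2 + 4)/4)/((-5*√(2 + 4)/4)) = -594*(6 - 5*√6/4)/((-5*√6/4)) = -594*(-2*√6/15)*(6 - 5*√6/4) = -(-396)*√6*(6 - 5*√6/4)/5 = 396*√6*(6 - 5*√6/4)/5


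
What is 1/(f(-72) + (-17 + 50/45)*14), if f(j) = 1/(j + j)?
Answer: -144/32033 ≈ -0.0044954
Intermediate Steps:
f(j) = 1/(2*j)
1/(f(-72) + (-17 + 50/45)*14) = 1/((1/2)/(-72) + (-17 + 50/45)*14) = 1/((1/2)*(-1/72) + (-17 + 50*(1/45))*14) = 1/(-1/144 + (-17 + 10/9)*14) = 1/(-1/144 - 143/9*14) = 1/(-1/144 - 2002/9) = 1/(-32033/144) = -144/32033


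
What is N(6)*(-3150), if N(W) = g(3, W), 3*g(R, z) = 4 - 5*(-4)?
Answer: -25200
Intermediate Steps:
g(R, z) = 8 (g(R, z) = (4 - 5*(-4))/3 = (4 + 20)/3 = (1/3)*24 = 8)
N(W) = 8
N(6)*(-3150) = 8*(-3150) = -25200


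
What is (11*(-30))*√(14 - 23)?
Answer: -990*I ≈ -990.0*I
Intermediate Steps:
(11*(-30))*√(14 - 23) = -990*I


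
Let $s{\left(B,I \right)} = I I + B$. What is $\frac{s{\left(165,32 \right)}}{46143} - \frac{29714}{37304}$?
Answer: $- \frac{663369323}{860659236} \approx -0.77077$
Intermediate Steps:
$s{\left(B,I \right)} = B + I^{2}$ ($s{\left(B,I \right)} = I^{2} + B = B + I^{2}$)
$\frac{s{\left(165,32 \right)}}{46143} - \frac{29714}{37304} = \frac{165 + 32^{2}}{46143} - \frac{29714}{37304} = \left(165 + 1024\right) \frac{1}{46143} - \frac{14857}{18652} = 1189 \cdot \frac{1}{46143} - \frac{14857}{18652} = \frac{1189}{46143} - \frac{14857}{18652} = - \frac{663369323}{860659236}$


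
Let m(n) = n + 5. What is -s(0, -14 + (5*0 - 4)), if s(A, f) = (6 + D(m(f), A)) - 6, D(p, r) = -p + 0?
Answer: -13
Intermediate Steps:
m(n) = 5 + n
D(p, r) = -p
s(A, f) = -5 - f (s(A, f) = (6 - (5 + f)) - 6 = (6 + (-5 - f)) - 6 = (1 - f) - 6 = -5 - f)
-s(0, -14 + (5*0 - 4)) = -(-5 - (-14 + (5*0 - 4))) = -(-5 - (-14 + (0 - 4))) = -(-5 - (-14 - 4)) = -(-5 - 1*(-18)) = -(-5 + 18) = -1*13 = -13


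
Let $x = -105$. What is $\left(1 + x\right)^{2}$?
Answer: $10816$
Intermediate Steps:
$\left(1 + x\right)^{2} = \left(1 - 105\right)^{2} = \left(-104\right)^{2} = 10816$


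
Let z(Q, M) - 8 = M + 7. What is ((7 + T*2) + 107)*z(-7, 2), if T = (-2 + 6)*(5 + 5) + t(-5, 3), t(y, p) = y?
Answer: 3128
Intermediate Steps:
z(Q, M) = 15 + M (z(Q, M) = 8 + (M + 7) = 8 + (7 + M) = 15 + M)
T = 35 (T = (-2 + 6)*(5 + 5) - 5 = 4*10 - 5 = 40 - 5 = 35)
((7 + T*2) + 107)*z(-7, 2) = ((7 + 35*2) + 107)*(15 + 2) = ((7 + 70) + 107)*17 = (77 + 107)*17 = 184*17 = 3128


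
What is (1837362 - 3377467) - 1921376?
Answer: -3461481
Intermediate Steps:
(1837362 - 3377467) - 1921376 = -1540105 - 1921376 = -3461481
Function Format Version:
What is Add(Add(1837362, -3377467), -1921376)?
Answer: -3461481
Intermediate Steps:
Add(Add(1837362, -3377467), -1921376) = Add(-1540105, -1921376) = -3461481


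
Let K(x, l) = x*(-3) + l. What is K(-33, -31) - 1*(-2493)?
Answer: 2561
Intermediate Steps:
K(x, l) = l - 3*x (K(x, l) = -3*x + l = l - 3*x)
K(-33, -31) - 1*(-2493) = (-31 - 3*(-33)) - 1*(-2493) = (-31 + 99) + 2493 = 68 + 2493 = 2561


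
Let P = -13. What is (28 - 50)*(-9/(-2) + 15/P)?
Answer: -957/13 ≈ -73.615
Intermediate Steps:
(28 - 50)*(-9/(-2) + 15/P) = (28 - 50)*(-9/(-2) + 15/(-13)) = -22*(-9*(-½) + 15*(-1/13)) = -22*(9/2 - 15/13) = -22*87/26 = -957/13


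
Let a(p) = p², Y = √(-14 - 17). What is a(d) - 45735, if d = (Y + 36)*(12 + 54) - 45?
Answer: 5252790 + 307692*I*√31 ≈ 5.2528e+6 + 1.7132e+6*I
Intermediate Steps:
Y = I*√31 (Y = √(-31) = I*√31 ≈ 5.5678*I)
d = 2331 + 66*I*√31 (d = (I*√31 + 36)*(12 + 54) - 45 = (36 + I*√31)*66 - 45 = (2376 + 66*I*√31) - 45 = 2331 + 66*I*√31 ≈ 2331.0 + 367.47*I)
a(d) - 45735 = (2331 + 66*I*√31)² - 45735 = -45735 + (2331 + 66*I*√31)²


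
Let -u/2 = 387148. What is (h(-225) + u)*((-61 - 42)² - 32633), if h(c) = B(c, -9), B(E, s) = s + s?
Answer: 17053491536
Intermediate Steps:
B(E, s) = 2*s
h(c) = -18 (h(c) = 2*(-9) = -18)
u = -774296 (u = -2*387148 = -774296)
(h(-225) + u)*((-61 - 42)² - 32633) = (-18 - 774296)*((-61 - 42)² - 32633) = -774314*((-103)² - 32633) = -774314*(10609 - 32633) = -774314*(-22024) = 17053491536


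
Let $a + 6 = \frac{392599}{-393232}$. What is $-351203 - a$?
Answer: $- \frac{138101506105}{393232} \approx -3.512 \cdot 10^{5}$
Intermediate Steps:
$a = - \frac{2751991}{393232}$ ($a = -6 + \frac{392599}{-393232} = -6 + 392599 \left(- \frac{1}{393232}\right) = -6 - \frac{392599}{393232} = - \frac{2751991}{393232} \approx -6.9984$)
$-351203 - a = -351203 - - \frac{2751991}{393232} = -351203 + \frac{2751991}{393232} = - \frac{138101506105}{393232}$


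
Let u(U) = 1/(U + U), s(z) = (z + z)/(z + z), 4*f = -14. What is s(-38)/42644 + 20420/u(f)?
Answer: -6095533359/42644 ≈ -1.4294e+5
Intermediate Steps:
f = -7/2 (f = (1/4)*(-14) = -7/2 ≈ -3.5000)
s(z) = 1 (s(z) = (2*z)/((2*z)) = (2*z)*(1/(2*z)) = 1)
u(U) = 1/(2*U)
s(-38)/42644 + 20420/u(f) = 1/42644 + 20420/((1/(2*(-7/2)))) = 1*(1/42644) + 20420/(((1/2)*(-2/7))) = 1/42644 + 20420/(-1/7) = 1/42644 + 20420*(-7) = 1/42644 - 142940 = -6095533359/42644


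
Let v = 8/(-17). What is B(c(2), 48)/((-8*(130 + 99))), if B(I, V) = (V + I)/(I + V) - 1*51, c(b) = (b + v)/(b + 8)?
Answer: 25/916 ≈ 0.027293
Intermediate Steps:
v = -8/17 (v = 8*(-1/17) = -8/17 ≈ -0.47059)
c(b) = (-8/17 + b)/(8 + b) (c(b) = (b - 8/17)/(b + 8) = (-8/17 + b)/(8 + b))
B(I, V) = -50 (B(I, V) = (I + V)/(I + V) - 51 = 1 - 51 = -50)
B(c(2), 48)/((-8*(130 + 99))) = -50*(-1/(8*(130 + 99))) = -50/((-8*229)) = -50/(-1832) = -50*(-1/1832) = 25/916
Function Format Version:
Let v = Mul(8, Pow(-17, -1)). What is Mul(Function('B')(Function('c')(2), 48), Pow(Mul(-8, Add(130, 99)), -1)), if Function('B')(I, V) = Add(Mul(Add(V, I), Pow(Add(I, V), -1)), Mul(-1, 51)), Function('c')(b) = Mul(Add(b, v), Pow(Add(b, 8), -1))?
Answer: Rational(25, 916) ≈ 0.027293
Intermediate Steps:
v = Rational(-8, 17) (v = Mul(8, Rational(-1, 17)) = Rational(-8, 17) ≈ -0.47059)
Function('c')(b) = Mul(Pow(Add(8, b), -1), Add(Rational(-8, 17), b)) (Function('c')(b) = Mul(Add(b, Rational(-8, 17)), Pow(Add(b, 8), -1)) = Mul(Add(Rational(-8, 17), b), Pow(Add(8, b), -1)) = Mul(Pow(Add(8, b), -1), Add(Rational(-8, 17), b)))
Function('B')(I, V) = -50 (Function('B')(I, V) = Add(Mul(Add(I, V), Pow(Add(I, V), -1)), -51) = Add(1, -51) = -50)
Mul(Function('B')(Function('c')(2), 48), Pow(Mul(-8, Add(130, 99)), -1)) = Mul(-50, Pow(Mul(-8, Add(130, 99)), -1)) = Mul(-50, Pow(Mul(-8, 229), -1)) = Mul(-50, Pow(-1832, -1)) = Mul(-50, Rational(-1, 1832)) = Rational(25, 916)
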